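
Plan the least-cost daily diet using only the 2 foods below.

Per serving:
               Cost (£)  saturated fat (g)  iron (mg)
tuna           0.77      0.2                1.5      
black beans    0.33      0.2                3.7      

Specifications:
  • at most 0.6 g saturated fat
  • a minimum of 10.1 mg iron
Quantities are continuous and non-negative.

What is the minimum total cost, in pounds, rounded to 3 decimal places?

Let x1 = servings of tuna, x2 = servings of black beans.
Minimise 0.77x1 + 0.33x2 subject to:
  0.2x1 + 0.2x2 ≤ 0.6   (saturated fat)
  1.5x1 + 3.7x2 ≥ 10.1   (iron)
  x1, x2 ≥ 0.
The minimum-cost mix takes nothing from tuna — only black beans. There the iron constraint is tight.
Solving gives x2 = 2.73.
Total cost: 0.33·2.73 = 0.90090.

£0.901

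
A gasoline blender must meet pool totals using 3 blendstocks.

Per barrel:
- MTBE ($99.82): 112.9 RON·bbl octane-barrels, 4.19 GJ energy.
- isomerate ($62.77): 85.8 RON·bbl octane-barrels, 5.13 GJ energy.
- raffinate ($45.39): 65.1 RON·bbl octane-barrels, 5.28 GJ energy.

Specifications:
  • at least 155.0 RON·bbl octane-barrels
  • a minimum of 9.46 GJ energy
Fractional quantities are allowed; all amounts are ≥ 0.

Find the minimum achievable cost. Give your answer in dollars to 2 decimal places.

$108.07

Set it up as a linear program. Let x1 = barrels of MTBE, x2 = barrels of isomerate, x3 = barrels of raffinate.
Minimise 99.82x1 + 62.77x2 + 45.39x3 with:
  112.9x1 + 85.8x2 + 65.1x3 ≥ 155   (octane-barrels)
  4.19x1 + 5.13x2 + 5.28x3 ≥ 9.46   (energy)
  x1, x2, x3 ≥ 0.
At the optimum only raffinate is positive (MTBE, isomerate = 0). There the octane-barrels constraint is tight.
Solving gives x3 = 2.381.
Objective = 45.39·2.381 = 108.0736.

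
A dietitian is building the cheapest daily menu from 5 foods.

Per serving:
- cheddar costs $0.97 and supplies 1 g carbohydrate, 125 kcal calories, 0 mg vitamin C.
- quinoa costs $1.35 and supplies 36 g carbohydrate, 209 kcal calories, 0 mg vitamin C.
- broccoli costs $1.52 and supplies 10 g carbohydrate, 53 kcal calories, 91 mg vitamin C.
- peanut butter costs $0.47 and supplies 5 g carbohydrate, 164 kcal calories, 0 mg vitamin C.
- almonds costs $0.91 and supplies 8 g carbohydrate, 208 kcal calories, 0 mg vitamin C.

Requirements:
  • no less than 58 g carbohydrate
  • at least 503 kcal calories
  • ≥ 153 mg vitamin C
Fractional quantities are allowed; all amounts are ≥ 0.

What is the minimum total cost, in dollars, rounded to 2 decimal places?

$4.47

Let x1 = servings of cheddar, x2 = servings of quinoa, x3 = servings of broccoli, x4 = servings of peanut butter, x5 = servings of almonds.
Minimize 0.97x1 + 1.35x2 + 1.52x3 + 0.47x4 + 0.91x5 subject to:
  1x1 + 36x2 + 10x3 + 5x4 + 8x5 ≥ 58   (carbohydrate)
  125x1 + 209x2 + 53x3 + 164x4 + 208x5 ≥ 503   (calories)
  91x3 ≥ 153   (vitamin C)
  x1, x2, x3, x4, x5 ≥ 0.
At the optimum only quinoa, broccoli, peanut butter are positive (cheddar, almonds = 0). Binding constraints: carbohydrate, calories, vitamin C.
That vertex is x2 = 0.9642, x3 = 1.681, x4 = 1.295.
Hence cost = 1.35·0.9642 + 1.52·1.681 + 0.47·1.295 = $4.4654.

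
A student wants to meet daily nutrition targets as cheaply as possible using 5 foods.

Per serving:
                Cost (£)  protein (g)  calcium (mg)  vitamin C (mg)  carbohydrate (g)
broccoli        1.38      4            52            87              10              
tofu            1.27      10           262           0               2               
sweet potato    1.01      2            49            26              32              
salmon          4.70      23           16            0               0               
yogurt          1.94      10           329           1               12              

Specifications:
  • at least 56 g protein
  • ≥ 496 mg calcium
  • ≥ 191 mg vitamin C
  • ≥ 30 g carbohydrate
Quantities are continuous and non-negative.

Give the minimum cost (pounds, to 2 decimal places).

£9.03

Let x1 = servings of broccoli, x2 = servings of tofu, x3 = servings of sweet potato, x4 = servings of salmon, x5 = servings of yogurt.
Minimise 1.38x1 + 1.27x2 + 1.01x3 + 4.7x4 + 1.94x5 with:
  4x1 + 10x2 + 2x3 + 23x4 + 10x5 ≥ 56   (protein)
  52x1 + 262x2 + 49x3 + 16x4 + 329x5 ≥ 496   (calcium)
  87x1 + 26x3 + 1x5 ≥ 191   (vitamin C)
  10x1 + 2x2 + 32x3 + 12x5 ≥ 30   (carbohydrate)
  x1, x2, x3, x4, x5 ≥ 0.
The cheapest feasible vertex uses only broccoli, tofu; sweet potato, salmon, yogurt are not used. There the protein and vitamin C constraints are tight.
Solving gives x1 = 2.195, x2 = 4.722.
Cost = 1.38·2.195 + 1.27·4.722 = 9.0260.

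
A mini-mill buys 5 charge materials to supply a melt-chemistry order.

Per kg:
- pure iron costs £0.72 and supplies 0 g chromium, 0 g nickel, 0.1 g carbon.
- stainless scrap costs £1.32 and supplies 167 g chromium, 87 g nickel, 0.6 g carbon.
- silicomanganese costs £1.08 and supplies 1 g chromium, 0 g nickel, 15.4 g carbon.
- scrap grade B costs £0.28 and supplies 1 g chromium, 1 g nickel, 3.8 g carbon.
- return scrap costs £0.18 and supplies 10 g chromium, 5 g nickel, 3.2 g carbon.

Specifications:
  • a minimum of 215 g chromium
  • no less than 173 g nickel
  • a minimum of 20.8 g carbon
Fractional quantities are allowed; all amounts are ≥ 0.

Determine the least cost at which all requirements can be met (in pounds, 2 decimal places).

Treat it as an LP. Let x1 = kg of pure iron, x2 = kg of stainless scrap, x3 = kg of silicomanganese, x4 = kg of scrap grade B, x5 = kg of return scrap.
min 0.72x1 + 1.32x2 + 1.08x3 + 0.28x4 + 0.18x5 s.t.:
  167x2 + 1x3 + 1x4 + 10x5 ≥ 215   (chromium)
  87x2 + 1x4 + 5x5 ≥ 173   (nickel)
  0.1x1 + 0.6x2 + 15.4x3 + 3.8x4 + 3.2x5 ≥ 20.8   (carbon)
  x1, x2, x3, x4, x5 ≥ 0.
The optimal basis is {stainless scrap, return scrap}; pure iron, silicomanganese, scrap grade B drop out. There the nickel and carbon constraints are tight.
Solving gives x2 = 1.633, x5 = 6.194.
Total cost: 1.32·1.633 + 0.18·6.194 = 3.2705.

£3.27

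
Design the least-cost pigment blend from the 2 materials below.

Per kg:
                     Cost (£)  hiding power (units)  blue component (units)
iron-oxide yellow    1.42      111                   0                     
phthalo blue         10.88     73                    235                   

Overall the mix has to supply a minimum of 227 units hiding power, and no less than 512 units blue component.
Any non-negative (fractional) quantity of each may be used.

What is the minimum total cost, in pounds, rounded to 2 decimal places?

£24.57

Set it up as a linear program. Let x1 = kg of iron-oxide yellow, x2 = kg of phthalo blue.
Minimise 1.42x1 + 10.88x2 with:
  111x1 + 73x2 ≥ 227   (hiding power)
  235x2 ≥ 512   (blue component)
  x1, x2 ≥ 0.
Both inputs are positive at the optimum. Binding constraints: hiding power and blue component.
That vertex is x1 = 0.61219, x2 = 2.1787.
Hence cost = 1.42·0.61219 + 10.88·2.1787 = £24.5736.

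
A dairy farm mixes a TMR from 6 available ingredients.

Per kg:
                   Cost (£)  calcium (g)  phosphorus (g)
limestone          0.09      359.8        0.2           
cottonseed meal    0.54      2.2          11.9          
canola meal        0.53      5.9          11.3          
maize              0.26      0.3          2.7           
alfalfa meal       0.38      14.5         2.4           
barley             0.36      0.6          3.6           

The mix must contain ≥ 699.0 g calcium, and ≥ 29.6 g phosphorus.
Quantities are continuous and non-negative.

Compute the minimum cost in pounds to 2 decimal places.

£1.50

Let x1 = kg of limestone, x2 = kg of cottonseed meal, x3 = kg of canola meal, x4 = kg of maize, x5 = kg of alfalfa meal, x6 = kg of barley.
Minimize 0.09x1 + 0.54x2 + 0.53x3 + 0.26x4 + 0.38x5 + 0.36x6 subject to:
  359.8x1 + 2.2x2 + 5.9x3 + 0.3x4 + 14.5x5 + 0.6x6 ≥ 699   (calcium)
  0.2x1 + 11.9x2 + 11.3x3 + 2.7x4 + 2.4x5 + 3.6x6 ≥ 29.6   (phosphorus)
  x1, x2, x3, x4, x5, x6 ≥ 0.
The optimal basis is {limestone, cottonseed meal}; canola meal, maize, alfalfa meal, barley drop out. The calcium and phosphorus requirements are met with equality.
That vertex is x1 = 1.928, x2 = 2.455.
Objective = 0.09·1.928 + 0.54·2.455 = 1.4992.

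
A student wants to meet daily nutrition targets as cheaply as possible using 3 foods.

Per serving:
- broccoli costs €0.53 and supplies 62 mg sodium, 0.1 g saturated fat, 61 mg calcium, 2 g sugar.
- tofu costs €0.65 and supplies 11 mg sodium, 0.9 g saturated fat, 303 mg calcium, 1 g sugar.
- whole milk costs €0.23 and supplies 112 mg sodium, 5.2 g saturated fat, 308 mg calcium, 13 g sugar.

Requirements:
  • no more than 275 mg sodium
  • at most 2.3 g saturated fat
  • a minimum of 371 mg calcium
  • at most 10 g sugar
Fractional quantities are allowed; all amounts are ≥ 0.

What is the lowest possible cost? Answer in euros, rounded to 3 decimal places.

€0.675

Let x1 = servings of broccoli, x2 = servings of tofu, x3 = servings of whole milk.
min 0.53x1 + 0.65x2 + 0.23x3 with:
  62x1 + 11x2 + 112x3 ≤ 275   (sodium)
  0.1x1 + 0.9x2 + 5.2x3 ≤ 2.3   (saturated fat)
  61x1 + 303x2 + 308x3 ≥ 371   (calcium)
  2x1 + 1x2 + 13x3 ≤ 10   (sugar)
  x1, x2, x3 ≥ 0.
At the optimum only tofu, whole milk are positive (broccoli = 0). There the saturated fat and calcium constraints are tight.
Solving gives x2 = 0.9402, x3 = 0.2796.
Total cost: 0.65·0.9402 + 0.23·0.2796 = 0.67544.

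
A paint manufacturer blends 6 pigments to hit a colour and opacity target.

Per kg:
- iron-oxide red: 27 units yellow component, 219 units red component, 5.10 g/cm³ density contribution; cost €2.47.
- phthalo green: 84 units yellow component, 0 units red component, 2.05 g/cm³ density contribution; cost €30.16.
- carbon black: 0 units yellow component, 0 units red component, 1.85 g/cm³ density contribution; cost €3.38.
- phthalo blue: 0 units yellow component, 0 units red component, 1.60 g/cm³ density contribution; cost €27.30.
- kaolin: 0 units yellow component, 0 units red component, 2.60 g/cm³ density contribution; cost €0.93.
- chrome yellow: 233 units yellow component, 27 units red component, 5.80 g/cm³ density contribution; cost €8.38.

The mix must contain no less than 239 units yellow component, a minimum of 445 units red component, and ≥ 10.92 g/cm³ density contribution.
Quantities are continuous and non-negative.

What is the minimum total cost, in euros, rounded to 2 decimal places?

Let x1 = kg of iron-oxide red, x2 = kg of phthalo green, x3 = kg of carbon black, x4 = kg of phthalo blue, x5 = kg of kaolin, x6 = kg of chrome yellow.
min 2.47x1 + 30.16x2 + 3.38x3 + 27.3x4 + 0.93x5 + 8.38x6 subject to:
  27x1 + 84x2 + 233x6 ≥ 239   (yellow component)
  219x1 + 27x6 ≥ 445   (red component)
  5.1x1 + 2.05x2 + 1.85x3 + 1.6x4 + 2.6x5 + 5.8x6 ≥ 10.92   (density contribution)
  x1, x2, x3, x4, x5, x6 ≥ 0.
The optimal basis is {iron-oxide red, chrome yellow}; phthalo green, carbon black, phthalo blue, kaolin drop out. There the yellow component and red component constraints are tight.
Optimal quantities: iron-oxide red = 1.933 kg, chrome yellow = 0.8017 kg.
Objective = 2.47·1.933 + 8.38·0.8017 = 11.4928.

€11.49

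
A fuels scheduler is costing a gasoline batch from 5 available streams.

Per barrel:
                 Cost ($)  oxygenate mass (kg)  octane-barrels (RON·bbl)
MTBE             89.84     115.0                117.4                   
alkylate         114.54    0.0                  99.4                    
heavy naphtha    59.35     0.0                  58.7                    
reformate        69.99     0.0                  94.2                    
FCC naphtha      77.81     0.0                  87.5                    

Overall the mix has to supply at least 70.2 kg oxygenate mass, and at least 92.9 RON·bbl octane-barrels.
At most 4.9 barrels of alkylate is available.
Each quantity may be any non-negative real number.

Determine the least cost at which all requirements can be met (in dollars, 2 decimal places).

Let x1 = barrels of MTBE, x2 = barrels of alkylate, x3 = barrels of heavy naphtha, x4 = barrels of reformate, x5 = barrels of FCC naphtha.
min 89.84x1 + 114.54x2 + 59.35x3 + 69.99x4 + 77.81x5 s.t.:
  115x1 ≥ 70.2   (oxygenate mass)
  117.4x1 + 99.4x2 + 58.7x3 + 94.2x4 + 87.5x5 ≥ 92.9   (octane-barrels)
  x2 ≤ 4.9
  x1, x2, x3, x4, x5 ≥ 0.
At the optimum only MTBE, reformate are positive (alkylate, heavy naphtha, FCC naphtha = 0). The oxygenate mass and octane-barrels requirements are met with equality.
Solving gives x1 = 0.61043, x4 = 0.22542.
Hence cost = 89.84·0.61043 + 69.99·0.22542 = $70.6182.

$70.62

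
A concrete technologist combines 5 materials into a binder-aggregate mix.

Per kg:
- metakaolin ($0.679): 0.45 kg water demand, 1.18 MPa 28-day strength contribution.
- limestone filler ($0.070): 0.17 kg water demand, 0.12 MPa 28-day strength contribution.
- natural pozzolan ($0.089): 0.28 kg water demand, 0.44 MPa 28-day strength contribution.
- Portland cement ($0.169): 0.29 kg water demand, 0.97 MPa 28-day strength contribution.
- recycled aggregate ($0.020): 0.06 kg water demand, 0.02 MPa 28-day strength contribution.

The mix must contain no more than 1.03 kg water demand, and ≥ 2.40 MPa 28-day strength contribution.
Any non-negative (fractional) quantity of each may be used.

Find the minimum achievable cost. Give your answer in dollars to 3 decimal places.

$0.418

Let x1 = kg of metakaolin, x2 = kg of limestone filler, x3 = kg of natural pozzolan, x4 = kg of Portland cement, x5 = kg of recycled aggregate.
min 0.679x1 + 0.07x2 + 0.089x3 + 0.169x4 + 0.02x5 s.t.:
  0.45x1 + 0.17x2 + 0.28x3 + 0.29x4 + 0.06x5 ≤ 1.03   (water demand)
  1.18x1 + 0.12x2 + 0.44x3 + 0.97x4 + 0.02x5 ≥ 2.4   (28-day strength contribution)
  x1, x2, x3, x4, x5 ≥ 0.
At the optimum only Portland cement is positive (metakaolin, limestone filler, natural pozzolan, recycled aggregate = 0). Binding constraint: 28-day strength contribution.
So Portland cement = 2.474 kg.
Objective = 0.169·2.474 = 0.41811.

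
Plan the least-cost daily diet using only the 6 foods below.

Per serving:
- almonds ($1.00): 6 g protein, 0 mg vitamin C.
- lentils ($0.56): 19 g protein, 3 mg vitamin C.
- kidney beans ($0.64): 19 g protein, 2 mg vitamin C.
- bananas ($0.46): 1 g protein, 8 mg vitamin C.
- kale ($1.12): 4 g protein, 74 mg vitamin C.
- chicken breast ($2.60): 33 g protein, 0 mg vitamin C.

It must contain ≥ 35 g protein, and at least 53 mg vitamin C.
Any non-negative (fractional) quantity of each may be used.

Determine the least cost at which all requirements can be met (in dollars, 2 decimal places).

$1.68

This is a linear program. Let x1 = servings of almonds, x2 = servings of lentils, x3 = servings of kidney beans, x4 = servings of bananas, x5 = servings of kale, x6 = servings of chicken breast.
min 1x1 + 0.56x2 + 0.64x3 + 0.46x4 + 1.12x5 + 2.6x6 s.t.:
  6x1 + 19x2 + 19x3 + 1x4 + 4x5 + 33x6 ≥ 35   (protein)
  3x2 + 2x3 + 8x4 + 74x5 ≥ 53   (vitamin C)
  x1, x2, x3, x4, x5, x6 ≥ 0.
The cheapest feasible vertex uses only lentils, kale; almonds, kidney beans, bananas, chicken breast are not used. The protein and vitamin C requirements are met with equality.
That vertex is x2 = 1.706, x5 = 0.6471.
Hence cost = 0.56·1.706 + 1.12·0.6471 = $1.6801.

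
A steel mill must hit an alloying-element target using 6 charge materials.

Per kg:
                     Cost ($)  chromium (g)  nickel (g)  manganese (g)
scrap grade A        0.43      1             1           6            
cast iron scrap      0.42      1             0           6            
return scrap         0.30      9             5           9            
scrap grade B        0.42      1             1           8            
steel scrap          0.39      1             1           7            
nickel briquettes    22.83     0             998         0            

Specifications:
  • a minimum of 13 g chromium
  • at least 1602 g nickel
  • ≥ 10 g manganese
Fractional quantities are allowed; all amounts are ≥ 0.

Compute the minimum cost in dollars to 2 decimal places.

Set it up as a linear program. Let x1 = kg of scrap grade A, x2 = kg of cast iron scrap, x3 = kg of return scrap, x4 = kg of scrap grade B, x5 = kg of steel scrap, x6 = kg of nickel briquettes.
Minimise 0.43x1 + 0.42x2 + 0.3x3 + 0.42x4 + 0.39x5 + 22.83x6 subject to:
  1x1 + 1x2 + 9x3 + 1x4 + 1x5 ≥ 13   (chromium)
  1x1 + 5x3 + 1x4 + 1x5 + 998x6 ≥ 1602   (nickel)
  6x1 + 6x2 + 9x3 + 8x4 + 7x5 ≥ 10   (manganese)
  x1, x2, x3, x4, x5, x6 ≥ 0.
The optimal basis is {return scrap, nickel briquettes}; scrap grade A, cast iron scrap, scrap grade B, steel scrap drop out. There the chromium and nickel constraints are tight.
That vertex is x3 = 1.444, x6 = 1.598.
Hence cost = 0.3·1.444 + 22.83·1.598 = $36.9155.

$36.92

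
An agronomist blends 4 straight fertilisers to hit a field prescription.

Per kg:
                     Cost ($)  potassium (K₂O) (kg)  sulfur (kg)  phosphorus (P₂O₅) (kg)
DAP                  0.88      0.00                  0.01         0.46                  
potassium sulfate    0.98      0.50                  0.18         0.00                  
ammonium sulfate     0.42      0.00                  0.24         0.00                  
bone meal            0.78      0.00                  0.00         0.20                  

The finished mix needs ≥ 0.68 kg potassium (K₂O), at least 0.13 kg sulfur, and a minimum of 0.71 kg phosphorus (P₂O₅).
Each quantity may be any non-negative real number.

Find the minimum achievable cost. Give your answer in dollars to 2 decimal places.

Let x1 = kg of DAP, x2 = kg of potassium sulfate, x3 = kg of ammonium sulfate, x4 = kg of bone meal.
Minimise 0.88x1 + 0.98x2 + 0.42x3 + 0.78x4 s.t.:
  0.5x2 ≥ 0.68   (potassium (K₂O))
  0.01x1 + 0.18x2 + 0.24x3 ≥ 0.13   (sulfur)
  0.46x1 + 0.2x4 ≥ 0.71   (phosphorus (P₂O₅))
  x1, x2, x3, x4 ≥ 0.
The cheapest feasible vertex uses only DAP, potassium sulfate; ammonium sulfate, bone meal are not used. There the potassium (K₂O) and phosphorus (P₂O₅) constraints are tight.
So DAP = 1.543 kg, potassium sulfate = 1.36 kg.
Hence cost = 0.88·1.543 + 0.98·1.36 = $2.6906.

$2.69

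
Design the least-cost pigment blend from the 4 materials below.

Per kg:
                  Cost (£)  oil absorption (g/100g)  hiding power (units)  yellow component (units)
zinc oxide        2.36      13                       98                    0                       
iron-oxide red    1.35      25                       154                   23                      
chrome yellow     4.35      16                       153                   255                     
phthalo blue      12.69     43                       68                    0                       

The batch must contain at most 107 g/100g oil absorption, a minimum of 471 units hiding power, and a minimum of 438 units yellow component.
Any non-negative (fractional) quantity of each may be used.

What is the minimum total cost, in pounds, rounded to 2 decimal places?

Let x1 = kg of zinc oxide, x2 = kg of iron-oxide red, x3 = kg of chrome yellow, x4 = kg of phthalo blue.
Minimise 2.36x1 + 1.35x2 + 4.35x3 + 12.69x4 subject to:
  13x1 + 25x2 + 16x3 + 43x4 ≤ 107   (oil absorption)
  98x1 + 154x2 + 153x3 + 68x4 ≥ 471   (hiding power)
  23x2 + 255x3 ≥ 438   (yellow component)
  x1, x2, x3, x4 ≥ 0.
The optimal basis is {iron-oxide red, chrome yellow}; zinc oxide, phthalo blue drop out. Binding constraints: hiding power and yellow component.
Solving gives x2 = 1.485, x3 = 1.5837.
Cost = 1.35·1.485 + 4.35·1.5837 = 8.8938.

£8.89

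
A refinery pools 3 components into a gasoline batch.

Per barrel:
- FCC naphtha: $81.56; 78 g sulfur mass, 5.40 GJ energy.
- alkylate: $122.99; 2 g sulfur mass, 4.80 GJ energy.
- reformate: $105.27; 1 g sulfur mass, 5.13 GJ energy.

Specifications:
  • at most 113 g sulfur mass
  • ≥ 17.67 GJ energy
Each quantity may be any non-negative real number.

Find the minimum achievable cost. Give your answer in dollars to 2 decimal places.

$320.95

Set it up as a linear program. Let x1 = barrels of FCC naphtha, x2 = barrels of alkylate, x3 = barrels of reformate.
min 81.56x1 + 122.99x2 + 105.27x3 s.t.:
  78x1 + 2x2 + 1x3 ≤ 113   (sulfur mass)
  5.4x1 + 4.8x2 + 5.13x3 ≥ 17.67   (energy)
  x1, x2, x3 ≥ 0.
The optimal basis is {FCC naphtha, reformate}; alkylate drops out. The sulfur mass and energy requirements are met with equality.
Solving gives x1 = 1.4238, x3 = 1.9457.
Objective = 81.56·1.4238 + 105.27·1.9457 = 320.9490.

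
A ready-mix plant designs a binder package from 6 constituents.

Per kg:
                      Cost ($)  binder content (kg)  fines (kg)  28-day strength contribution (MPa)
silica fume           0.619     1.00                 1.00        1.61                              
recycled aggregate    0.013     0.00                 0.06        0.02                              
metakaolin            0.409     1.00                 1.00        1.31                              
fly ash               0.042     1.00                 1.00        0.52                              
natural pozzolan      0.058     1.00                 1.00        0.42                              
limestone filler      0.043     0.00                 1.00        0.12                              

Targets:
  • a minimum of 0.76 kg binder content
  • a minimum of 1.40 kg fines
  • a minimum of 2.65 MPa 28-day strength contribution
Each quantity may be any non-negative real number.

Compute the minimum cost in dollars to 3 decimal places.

$0.214

Let x1 = kg of silica fume, x2 = kg of recycled aggregate, x3 = kg of metakaolin, x4 = kg of fly ash, x5 = kg of natural pozzolan, x6 = kg of limestone filler.
Minimise 0.619x1 + 0.013x2 + 0.409x3 + 0.042x4 + 0.058x5 + 0.043x6 s.t.:
  1x1 + 1x3 + 1x4 + 1x5 ≥ 0.76   (binder content)
  1x1 + 0.06x2 + 1x3 + 1x4 + 1x5 + 1x6 ≥ 1.4   (fines)
  1.61x1 + 0.02x2 + 1.31x3 + 0.52x4 + 0.42x5 + 0.12x6 ≥ 2.65   (28-day strength contribution)
  x1, x2, x3, x4, x5, x6 ≥ 0.
The cheapest feasible vertex uses only fly ash; silica fume, recycled aggregate, metakaolin, natural pozzolan, limestone filler are not used. The 28-day strength contribution requirement is met with equality.
So fly ash = 5.096 kg.
Total cost: 0.042·5.096 = 0.21403.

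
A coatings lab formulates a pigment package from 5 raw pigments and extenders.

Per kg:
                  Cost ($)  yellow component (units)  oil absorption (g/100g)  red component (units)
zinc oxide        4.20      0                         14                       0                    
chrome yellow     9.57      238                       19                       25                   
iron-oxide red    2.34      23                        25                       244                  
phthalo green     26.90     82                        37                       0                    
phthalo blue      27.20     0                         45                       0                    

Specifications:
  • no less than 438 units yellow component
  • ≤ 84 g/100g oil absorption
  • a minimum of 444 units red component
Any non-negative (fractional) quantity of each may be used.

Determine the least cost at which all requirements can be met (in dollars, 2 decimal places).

This is a linear program. Let x1 = kg of zinc oxide, x2 = kg of chrome yellow, x3 = kg of iron-oxide red, x4 = kg of phthalo green, x5 = kg of phthalo blue.
Minimize 4.2x1 + 9.57x2 + 2.34x3 + 26.9x4 + 27.2x5 subject to:
  238x2 + 23x3 + 82x4 ≥ 438   (yellow component)
  14x1 + 19x2 + 25x3 + 37x4 + 45x5 ≤ 84   (oil absorption)
  25x2 + 244x3 ≥ 444   (red component)
  x1, x2, x3, x4, x5 ≥ 0.
At the optimum only chrome yellow, iron-oxide red are positive (zinc oxide, phthalo green, phthalo blue = 0). There the yellow component and red component constraints are tight.
Optimal quantities: chrome yellow = 1.681 kg, iron-oxide red = 1.647 kg.
Hence cost = 9.57·1.681 + 2.34·1.647 = $19.9412.

$19.94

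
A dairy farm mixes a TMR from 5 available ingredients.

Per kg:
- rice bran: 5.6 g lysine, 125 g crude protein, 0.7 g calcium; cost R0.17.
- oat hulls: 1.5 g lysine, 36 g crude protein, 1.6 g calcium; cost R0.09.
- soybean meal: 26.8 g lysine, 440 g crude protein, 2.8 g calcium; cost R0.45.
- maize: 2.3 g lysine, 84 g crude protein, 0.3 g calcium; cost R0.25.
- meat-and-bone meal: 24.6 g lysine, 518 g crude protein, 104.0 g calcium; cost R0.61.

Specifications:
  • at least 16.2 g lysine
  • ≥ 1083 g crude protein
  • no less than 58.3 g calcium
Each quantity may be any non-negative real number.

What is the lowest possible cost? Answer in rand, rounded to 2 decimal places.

R1.15

This is a linear program. Let x1 = kg of rice bran, x2 = kg of oat hulls, x3 = kg of soybean meal, x4 = kg of maize, x5 = kg of meat-and-bone meal.
Minimize 0.17x1 + 0.09x2 + 0.45x3 + 0.25x4 + 0.61x5 s.t.:
  5.6x1 + 1.5x2 + 26.8x3 + 2.3x4 + 24.6x5 ≥ 16.2   (lysine)
  125x1 + 36x2 + 440x3 + 84x4 + 518x5 ≥ 1083   (crude protein)
  0.7x1 + 1.6x2 + 2.8x3 + 0.3x4 + 104x5 ≥ 58.3   (calcium)
  x1, x2, x3, x4, x5 ≥ 0.
The cheapest feasible vertex uses only soybean meal, meat-and-bone meal; rice bran, oat hulls, maize are not used. The crude protein and calcium requirements are met with equality.
That vertex is x3 = 1.86, x5 = 0.5105.
Total cost: 0.45·1.86 + 0.61·0.5105 = 1.1484.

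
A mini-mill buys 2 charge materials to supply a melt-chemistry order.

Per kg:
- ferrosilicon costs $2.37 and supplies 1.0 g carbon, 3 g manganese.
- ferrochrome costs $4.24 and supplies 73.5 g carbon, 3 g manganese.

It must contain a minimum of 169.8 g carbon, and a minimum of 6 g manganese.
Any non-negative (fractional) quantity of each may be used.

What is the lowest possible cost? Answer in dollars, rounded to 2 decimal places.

$9.80

Let x1 = kg of ferrosilicon, x2 = kg of ferrochrome.
Minimize 2.37x1 + 4.24x2 s.t.:
  1x1 + 73.5x2 ≥ 169.8   (carbon)
  3x1 + 3x2 ≥ 6   (manganese)
  x1, x2 ≥ 0.
The minimum-cost mix takes nothing from ferrosilicon — only ferrochrome. There the carbon constraint is tight.
Optimal quantities: ferrochrome = 2.3102 kg.
Hence cost = 4.24·2.3102 = $9.7952.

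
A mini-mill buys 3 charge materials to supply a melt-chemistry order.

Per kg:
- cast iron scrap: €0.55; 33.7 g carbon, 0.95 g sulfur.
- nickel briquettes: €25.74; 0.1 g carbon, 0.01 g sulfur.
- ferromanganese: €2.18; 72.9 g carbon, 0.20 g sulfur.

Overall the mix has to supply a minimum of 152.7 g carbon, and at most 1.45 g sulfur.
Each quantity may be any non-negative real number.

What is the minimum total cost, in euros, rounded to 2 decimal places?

€4.02

Let x1 = kg of cast iron scrap, x2 = kg of nickel briquettes, x3 = kg of ferromanganese.
min 0.55x1 + 25.74x2 + 2.18x3 with:
  33.7x1 + 0.1x2 + 72.9x3 ≥ 152.7   (carbon)
  0.95x1 + 0.01x2 + 0.2x3 ≤ 1.45   (sulfur)
  x1, x2, x3 ≥ 0.
The minimum-cost mix takes nothing from nickel briquettes — only cast iron scrap, ferromanganese. There the carbon and sulfur constraints are tight.
Optimal quantities: cast iron scrap = 1.202 kg, ferromanganese = 1.539 kg.
Objective = 0.55·1.202 + 2.18·1.539 = 4.0161.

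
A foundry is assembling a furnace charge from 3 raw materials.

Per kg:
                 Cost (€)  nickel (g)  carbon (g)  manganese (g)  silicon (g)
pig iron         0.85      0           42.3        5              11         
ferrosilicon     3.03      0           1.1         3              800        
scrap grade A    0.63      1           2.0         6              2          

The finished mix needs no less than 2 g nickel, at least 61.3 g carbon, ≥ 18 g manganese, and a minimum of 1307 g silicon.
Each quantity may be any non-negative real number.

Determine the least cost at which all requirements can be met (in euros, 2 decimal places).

€7.26

This is a linear program. Let x1 = kg of pig iron, x2 = kg of ferrosilicon, x3 = kg of scrap grade A.
Minimise 0.85x1 + 3.03x2 + 0.63x3 s.t.:
  1x3 ≥ 2   (nickel)
  42.3x1 + 1.1x2 + 2x3 ≥ 61.3   (carbon)
  5x1 + 3x2 + 6x3 ≥ 18   (manganese)
  11x1 + 800x2 + 2x3 ≥ 1307   (silicon)
  x1, x2, x3 ≥ 0.
The optimal mix uses every input. Binding constraints: nickel, carbon, silicon.
Solving gives x1 = 1.313, x2 = 1.611, x3 = 2.
Total cost: 0.85·1.313 + 3.03·1.611 + 0.63·2 = 7.2574.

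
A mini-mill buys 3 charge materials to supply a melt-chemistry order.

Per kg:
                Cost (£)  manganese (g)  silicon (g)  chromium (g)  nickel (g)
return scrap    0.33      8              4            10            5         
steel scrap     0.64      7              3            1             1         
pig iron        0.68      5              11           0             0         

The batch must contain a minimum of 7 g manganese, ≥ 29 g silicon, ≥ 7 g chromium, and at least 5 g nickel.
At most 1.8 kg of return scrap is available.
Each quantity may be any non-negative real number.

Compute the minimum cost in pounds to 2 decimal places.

Let x1 = kg of return scrap, x2 = kg of steel scrap, x3 = kg of pig iron.
Minimise 0.33x1 + 0.64x2 + 0.68x3 with:
  8x1 + 7x2 + 5x3 ≥ 7   (manganese)
  4x1 + 3x2 + 11x3 ≥ 29   (silicon)
  10x1 + 1x2 ≥ 7   (chromium)
  5x1 + 1x2 ≥ 5   (nickel)
  x1 ≤ 1.8
  x1, x2, x3 ≥ 0.
The minimum-cost mix takes nothing from steel scrap — only return scrap, pig iron. Binding constraints: silicon and nickel.
Solving gives x1 = 1, x3 = 2.273.
Total cost: 0.33·1 + 0.68·2.273 = 1.8756.

£1.88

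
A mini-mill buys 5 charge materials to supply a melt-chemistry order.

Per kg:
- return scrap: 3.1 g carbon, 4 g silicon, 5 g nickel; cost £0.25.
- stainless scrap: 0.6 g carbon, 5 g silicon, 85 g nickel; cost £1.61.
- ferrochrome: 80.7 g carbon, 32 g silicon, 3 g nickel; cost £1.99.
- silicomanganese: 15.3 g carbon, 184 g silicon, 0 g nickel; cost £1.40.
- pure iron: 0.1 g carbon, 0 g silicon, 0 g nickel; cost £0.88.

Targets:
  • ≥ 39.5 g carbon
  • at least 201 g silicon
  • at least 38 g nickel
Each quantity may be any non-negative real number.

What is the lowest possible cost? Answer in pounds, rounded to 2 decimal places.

£2.72

Treat it as an LP. Let x1 = kg of return scrap, x2 = kg of stainless scrap, x3 = kg of ferrochrome, x4 = kg of silicomanganese, x5 = kg of pure iron.
Minimize 0.25x1 + 1.61x2 + 1.99x3 + 1.4x4 + 0.88x5 s.t.:
  3.1x1 + 0.6x2 + 80.7x3 + 15.3x4 + 0.1x5 ≥ 39.5   (carbon)
  4x1 + 5x2 + 32x3 + 184x4 ≥ 201   (silicon)
  5x1 + 85x2 + 3x3 ≥ 38   (nickel)
  x1, x2, x3, x4, x5 ≥ 0.
At the optimum only stainless scrap, ferrochrome, silicomanganese are positive (return scrap, pure iron = 0). The carbon, silicon, nickel requirements are met with equality.
So stainless scrap = 0.4368 kg, ferrochrome = 0.291 kg, silicomanganese = 1.03 kg.
Objective = 1.61·0.4368 + 1.99·0.291 + 1.4·1.03 = 2.7243.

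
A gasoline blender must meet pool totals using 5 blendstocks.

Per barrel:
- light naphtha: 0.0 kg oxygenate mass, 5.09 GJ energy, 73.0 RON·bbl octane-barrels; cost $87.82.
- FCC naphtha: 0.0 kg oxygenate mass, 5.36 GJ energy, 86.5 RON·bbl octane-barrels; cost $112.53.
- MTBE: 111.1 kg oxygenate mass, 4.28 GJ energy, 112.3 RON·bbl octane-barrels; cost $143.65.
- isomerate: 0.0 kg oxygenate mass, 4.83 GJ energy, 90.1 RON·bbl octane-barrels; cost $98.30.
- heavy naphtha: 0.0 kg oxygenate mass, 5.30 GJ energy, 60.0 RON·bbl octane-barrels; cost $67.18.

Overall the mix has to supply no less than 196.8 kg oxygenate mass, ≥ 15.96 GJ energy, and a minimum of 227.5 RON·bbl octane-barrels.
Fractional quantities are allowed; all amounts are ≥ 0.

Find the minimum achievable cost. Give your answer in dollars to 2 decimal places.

Let x1 = barrels of light naphtha, x2 = barrels of FCC naphtha, x3 = barrels of MTBE, x4 = barrels of isomerate, x5 = barrels of heavy naphtha.
Minimize 87.82x1 + 112.53x2 + 143.65x3 + 98.3x4 + 67.18x5 s.t.:
  111.1x3 ≥ 196.8   (oxygenate mass)
  5.09x1 + 5.36x2 + 4.28x3 + 4.83x4 + 5.3x5 ≥ 15.96   (energy)
  73x1 + 86.5x2 + 112.3x3 + 90.1x4 + 60x5 ≥ 227.5   (octane-barrels)
  x1, x2, x3, x4, x5 ≥ 0.
The optimal basis is {MTBE, heavy naphtha}; light naphtha, FCC naphtha, isomerate drop out. Binding constraints: oxygenate mass and energy.
Solving gives x3 = 1.77138, x5 = 1.58085.
Objective = 143.65·1.77138 + 67.18·1.58085 = 360.6602.

$360.66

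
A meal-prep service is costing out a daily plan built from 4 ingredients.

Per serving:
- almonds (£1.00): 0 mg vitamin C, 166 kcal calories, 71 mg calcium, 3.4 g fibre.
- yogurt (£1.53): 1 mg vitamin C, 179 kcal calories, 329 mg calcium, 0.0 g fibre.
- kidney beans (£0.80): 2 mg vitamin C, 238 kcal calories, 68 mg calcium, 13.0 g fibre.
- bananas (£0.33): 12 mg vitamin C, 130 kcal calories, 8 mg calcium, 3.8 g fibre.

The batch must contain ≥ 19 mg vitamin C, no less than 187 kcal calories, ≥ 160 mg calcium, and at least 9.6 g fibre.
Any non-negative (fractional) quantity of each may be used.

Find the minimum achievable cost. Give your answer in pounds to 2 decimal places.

£1.33

Let x1 = servings of almonds, x2 = servings of yogurt, x3 = servings of kidney beans, x4 = servings of bananas.
Minimize 1x1 + 1.53x2 + 0.8x3 + 0.33x4 subject to:
  1x2 + 2x3 + 12x4 ≥ 19   (vitamin C)
  166x1 + 179x2 + 238x3 + 130x4 ≥ 187   (calories)
  71x1 + 329x2 + 68x3 + 8x4 ≥ 160   (calcium)
  3.4x1 + 13x3 + 3.8x4 ≥ 9.6   (fibre)
  x1, x2, x3, x4 ≥ 0.
The optimal basis is {yogurt, kidney beans, bananas}; almonds drops out. There the vitamin C, calcium, fibre constraints are tight.
So yogurt = 0.3879 servings, kidney beans = 0.2997 servings, bananas = 1.501 servings.
Objective = 1.53·0.3879 + 0.8·0.2997 + 0.33·1.501 = 1.3286.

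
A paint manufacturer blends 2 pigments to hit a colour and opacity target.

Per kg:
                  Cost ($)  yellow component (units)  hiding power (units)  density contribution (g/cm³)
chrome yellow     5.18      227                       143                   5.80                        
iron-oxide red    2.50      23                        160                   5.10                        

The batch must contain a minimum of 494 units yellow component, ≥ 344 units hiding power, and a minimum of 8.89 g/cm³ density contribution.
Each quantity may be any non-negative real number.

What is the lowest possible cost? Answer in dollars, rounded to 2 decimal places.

Treat it as an LP. Let x1 = kg of chrome yellow, x2 = kg of iron-oxide red.
Minimise 5.18x1 + 2.5x2 subject to:
  227x1 + 23x2 ≥ 494   (yellow component)
  143x1 + 160x2 ≥ 344   (hiding power)
  5.8x1 + 5.1x2 ≥ 8.89   (density contribution)
  x1, x2 ≥ 0.
Both inputs are positive at the optimum. The yellow component and hiding power requirements are met with equality.
That vertex is x1 = 2.153, x2 = 0.2254.
Hence cost = 5.18·2.153 + 2.5·0.2254 = $11.7160.

$11.72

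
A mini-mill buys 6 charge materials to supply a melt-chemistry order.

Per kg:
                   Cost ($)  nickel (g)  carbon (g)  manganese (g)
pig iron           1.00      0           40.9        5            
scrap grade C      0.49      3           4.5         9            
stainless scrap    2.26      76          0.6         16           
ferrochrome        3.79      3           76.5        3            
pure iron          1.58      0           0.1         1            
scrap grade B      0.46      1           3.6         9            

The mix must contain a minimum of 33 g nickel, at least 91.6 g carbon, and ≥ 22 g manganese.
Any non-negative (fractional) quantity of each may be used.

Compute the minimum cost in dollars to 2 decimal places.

Set it up as a linear program. Let x1 = kg of pig iron, x2 = kg of scrap grade C, x3 = kg of stainless scrap, x4 = kg of ferrochrome, x5 = kg of pure iron, x6 = kg of scrap grade B.
Minimise 1x1 + 0.49x2 + 2.26x3 + 3.79x4 + 1.58x5 + 0.46x6 with:
  3x2 + 76x3 + 3x4 + 1x6 ≥ 33   (nickel)
  40.9x1 + 4.5x2 + 0.6x3 + 76.5x4 + 0.1x5 + 3.6x6 ≥ 91.6   (carbon)
  5x1 + 9x2 + 16x3 + 3x4 + 1x5 + 9x6 ≥ 22   (manganese)
  x1, x2, x3, x4, x5, x6 ≥ 0.
At the optimum only pig iron, scrap grade C, stainless scrap are positive (ferrochrome, pure iron, scrap grade B = 0). The nickel, carbon, manganese requirements are met with equality.
Solving gives x1 = 2.179, x2 = 0.4969, x3 = 0.4146.
Total cost: 1·2.179 + 0.49·0.4969 + 2.26·0.4146 = 3.3595.

$3.36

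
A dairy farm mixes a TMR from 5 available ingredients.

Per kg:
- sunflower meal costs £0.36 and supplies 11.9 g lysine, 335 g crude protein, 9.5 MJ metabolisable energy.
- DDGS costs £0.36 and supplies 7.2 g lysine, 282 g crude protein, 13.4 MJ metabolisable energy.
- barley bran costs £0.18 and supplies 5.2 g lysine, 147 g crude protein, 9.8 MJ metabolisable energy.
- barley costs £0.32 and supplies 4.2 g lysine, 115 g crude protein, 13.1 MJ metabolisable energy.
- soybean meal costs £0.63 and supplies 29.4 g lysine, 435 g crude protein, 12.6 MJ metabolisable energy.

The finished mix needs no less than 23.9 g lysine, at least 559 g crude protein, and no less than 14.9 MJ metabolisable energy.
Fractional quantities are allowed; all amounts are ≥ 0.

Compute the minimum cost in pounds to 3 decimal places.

£0.648

This is a linear program. Let x1 = kg of sunflower meal, x2 = kg of DDGS, x3 = kg of barley bran, x4 = kg of barley, x5 = kg of soybean meal.
min 0.36x1 + 0.36x2 + 0.18x3 + 0.32x4 + 0.63x5 with:
  11.9x1 + 7.2x2 + 5.2x3 + 4.2x4 + 29.4x5 ≥ 23.9   (lysine)
  335x1 + 282x2 + 147x3 + 115x4 + 435x5 ≥ 559   (crude protein)
  9.5x1 + 13.4x2 + 9.8x3 + 13.1x4 + 12.6x5 ≥ 14.9   (metabolisable energy)
  x1, x2, x3, x4, x5 ≥ 0.
The cheapest feasible vertex uses only sunflower meal, soybean meal; DDGS, barley bran, barley are not used. Binding constraints: lysine and crude protein.
That vertex is x1 = 1.292, x5 = 0.2899.
Cost = 0.36·1.292 + 0.63·0.2899 = 0.64776.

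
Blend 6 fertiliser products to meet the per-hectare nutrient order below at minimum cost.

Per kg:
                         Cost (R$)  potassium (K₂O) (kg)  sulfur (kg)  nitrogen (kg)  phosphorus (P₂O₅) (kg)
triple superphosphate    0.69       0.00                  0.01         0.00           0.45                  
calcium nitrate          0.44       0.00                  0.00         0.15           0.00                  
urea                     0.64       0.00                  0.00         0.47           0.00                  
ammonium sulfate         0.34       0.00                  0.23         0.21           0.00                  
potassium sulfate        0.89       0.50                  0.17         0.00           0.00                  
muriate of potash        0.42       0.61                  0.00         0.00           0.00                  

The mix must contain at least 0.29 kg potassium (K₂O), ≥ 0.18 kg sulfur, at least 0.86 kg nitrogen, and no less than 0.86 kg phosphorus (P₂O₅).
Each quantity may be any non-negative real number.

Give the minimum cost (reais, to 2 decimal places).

Let x1 = kg of triple superphosphate, x2 = kg of calcium nitrate, x3 = kg of urea, x4 = kg of ammonium sulfate, x5 = kg of potassium sulfate, x6 = kg of muriate of potash.
Minimize 0.69x1 + 0.44x2 + 0.64x3 + 0.34x4 + 0.89x5 + 0.42x6 s.t.:
  0.5x5 + 0.61x6 ≥ 0.29   (potassium (K₂O))
  0.01x1 + 0.23x4 + 0.17x5 ≥ 0.18   (sulfur)
  0.15x2 + 0.47x3 + 0.21x4 ≥ 0.86   (nitrogen)
  0.45x1 ≥ 0.86   (phosphorus (P₂O₅))
  x1, x2, x3, x4, x5, x6 ≥ 0.
The minimum-cost mix takes nothing from calcium nitrate, potassium sulfate — only triple superphosphate, urea, ammonium sulfate, muriate of potash. The potassium (K₂O), sulfur, nitrogen, phosphorus (P₂O₅) requirements are met with equality.
Solving gives x1 = 1.911, x3 = 1.517, x4 = 0.6995, x6 = 0.4754.
Total cost: 0.69·1.911 + 0.64·1.517 + 0.34·0.6995 + 0.42·0.4754 = 2.7270.

R$2.73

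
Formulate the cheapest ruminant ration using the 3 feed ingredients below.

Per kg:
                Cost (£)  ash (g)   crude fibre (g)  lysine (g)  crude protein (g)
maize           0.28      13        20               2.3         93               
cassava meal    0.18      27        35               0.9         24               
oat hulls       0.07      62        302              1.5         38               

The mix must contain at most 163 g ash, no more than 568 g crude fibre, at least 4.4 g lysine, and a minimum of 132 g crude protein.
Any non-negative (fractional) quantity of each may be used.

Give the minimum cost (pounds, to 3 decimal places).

This is a linear program. Let x1 = kg of maize, x2 = kg of cassava meal, x3 = kg of oat hulls.
min 0.28x1 + 0.18x2 + 0.07x3 s.t.:
  13x1 + 27x2 + 62x3 ≤ 163   (ash)
  20x1 + 35x2 + 302x3 ≤ 568   (crude fibre)
  2.3x1 + 0.9x2 + 1.5x3 ≥ 4.4   (lysine)
  93x1 + 24x2 + 38x3 ≥ 132   (crude protein)
  x1, x2, x3 ≥ 0.
The cheapest feasible vertex uses only maize, oat hulls; cassava meal is not used. Binding constraints: crude fibre and lysine.
Optimal quantities: maize = 0.7174 kg, oat hulls = 1.833 kg.
Cost = 0.28·0.7174 + 0.07·1.833 = 0.32918.

£0.329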